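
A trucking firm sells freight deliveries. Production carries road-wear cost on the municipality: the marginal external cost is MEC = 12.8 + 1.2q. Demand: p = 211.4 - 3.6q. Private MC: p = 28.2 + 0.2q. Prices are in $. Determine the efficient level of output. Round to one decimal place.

q* = 34.1

Social marginal cost = private MC + MEC = 41.0 + 1.4q.
Set SMC = demand: 41.0 + 1.4q = 211.4 - 3.6q → q* = 34.0800.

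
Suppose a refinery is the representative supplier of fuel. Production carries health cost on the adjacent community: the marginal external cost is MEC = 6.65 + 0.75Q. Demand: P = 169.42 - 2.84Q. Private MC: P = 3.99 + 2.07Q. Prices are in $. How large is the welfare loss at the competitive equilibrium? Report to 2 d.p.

DWL = $90.00

Market equilibrium (private): 3.99 + 2.07Q = 169.42 - 2.84Q → Q_m = 33.6925.
Social marginal cost = private MC + MEC = 10.64 + 2.82Q.
Set SMC = demand: 10.64 + 2.82Q = 169.42 - 2.84Q → Q* = 28.0530.
Between Q* and Q_m the wedge SMC − demand runs linearly from 0 to MEC(Q_m), so the loss is a triangle.
DWL = ½ × 5.6395 × 31.9193 = 90.0044.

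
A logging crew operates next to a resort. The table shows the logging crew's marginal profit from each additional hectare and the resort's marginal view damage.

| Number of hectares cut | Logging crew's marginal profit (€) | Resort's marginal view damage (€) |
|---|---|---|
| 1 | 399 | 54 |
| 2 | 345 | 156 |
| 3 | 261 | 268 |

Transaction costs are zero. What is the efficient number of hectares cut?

2

Bargaining reaches the level where marginal profit last exceeds marginal view damage.
That holds through level 2 (345 ≥ 156) but not at 3 (261 < 268).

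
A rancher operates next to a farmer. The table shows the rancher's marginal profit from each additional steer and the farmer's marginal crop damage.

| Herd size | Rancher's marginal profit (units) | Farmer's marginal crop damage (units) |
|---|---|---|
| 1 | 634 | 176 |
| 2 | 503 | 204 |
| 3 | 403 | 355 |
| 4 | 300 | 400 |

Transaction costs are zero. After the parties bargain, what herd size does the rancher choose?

Bargaining reaches the level where marginal profit last exceeds marginal crop damage.
That holds through level 3 (403 ≥ 355) but not at 4 (300 < 400).

3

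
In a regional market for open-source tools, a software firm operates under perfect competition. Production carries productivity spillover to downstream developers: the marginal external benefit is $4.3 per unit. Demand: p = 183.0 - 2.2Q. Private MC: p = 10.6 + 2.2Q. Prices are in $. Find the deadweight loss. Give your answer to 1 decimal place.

Market equilibrium (private): 10.6 + 2.2Q = 183.0 - 2.2Q → Q_m = 39.1818.
Social marginal cost = private MC − MEB = 6.3 + 2.2Q.
Set SMC = demand: 6.3 + 2.2Q = 183.0 - 2.2Q → Q* = 40.1591.
The loss is the area between SMC and demand from Q* to Q_m; with linear curves that's a triangle of height MEB(Q_m).
DWL = ½ × 0.9773 × 4.3000 = 2.1012.

DWL = $2.1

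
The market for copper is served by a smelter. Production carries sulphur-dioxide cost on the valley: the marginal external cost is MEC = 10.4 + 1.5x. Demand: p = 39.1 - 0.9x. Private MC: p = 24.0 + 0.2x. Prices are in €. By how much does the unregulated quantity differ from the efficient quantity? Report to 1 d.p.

11.9 units

Market equilibrium (private): 24.0 + 0.2x = 39.1 - 0.9x → x_m = 13.7273.
Social marginal cost = private MC + MEC = 34.4 + 1.7x.
Set SMC = demand: 34.4 + 1.7x = 39.1 - 0.9x → x* = 1.8077.
Gap = |13.7273 − 1.8077| = 11.9196.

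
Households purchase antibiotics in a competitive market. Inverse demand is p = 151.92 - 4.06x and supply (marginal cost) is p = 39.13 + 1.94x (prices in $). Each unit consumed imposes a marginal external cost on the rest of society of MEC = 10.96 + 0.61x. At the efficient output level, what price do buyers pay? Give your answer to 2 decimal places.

P = $89.37

Social marginal benefit = demand − MEC = 140.96 - 4.67x.
Set SMB = MC: 140.96 - 4.67x = 39.13 + 1.94x → x* = 15.4054.
Consumer price on the demand curve at x*: 151.92 − 4.06×15.4054 = 89.3741.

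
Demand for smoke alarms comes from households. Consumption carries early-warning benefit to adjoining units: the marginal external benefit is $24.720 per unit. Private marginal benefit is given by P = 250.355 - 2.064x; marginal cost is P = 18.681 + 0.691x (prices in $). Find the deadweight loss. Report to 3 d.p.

Market equilibrium (private): 18.681 + 0.691x = 250.355 - 2.064x → x_m = 84.0922.
Social marginal benefit = demand + MEB = 275.075 - 2.064x.
Set SMB = MC: 275.075 - 2.064x = 18.681 + 0.691x → x* = 93.0650.
Height of the DWL triangle at x_m is SMB(x_m) − MC(x_m) = MEB(x_m) = 24.7200.
DWL = ½ × 8.9728 × 24.7200 = 110.9038.

DWL = $110.904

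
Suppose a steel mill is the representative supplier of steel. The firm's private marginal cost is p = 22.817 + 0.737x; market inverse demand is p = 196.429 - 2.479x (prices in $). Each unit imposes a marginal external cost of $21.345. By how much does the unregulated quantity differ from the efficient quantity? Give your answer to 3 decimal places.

6.637 units

Market equilibrium (private): 22.817 + 0.737x = 196.429 - 2.479x → x_m = 53.9838.
Social marginal cost = private MC + MEC = 44.162 + 0.737x.
Set SMC = demand: 44.162 + 0.737x = 196.429 - 2.479x → x* = 47.3467.
Gap = |53.9838 − 47.3467| = 6.6371.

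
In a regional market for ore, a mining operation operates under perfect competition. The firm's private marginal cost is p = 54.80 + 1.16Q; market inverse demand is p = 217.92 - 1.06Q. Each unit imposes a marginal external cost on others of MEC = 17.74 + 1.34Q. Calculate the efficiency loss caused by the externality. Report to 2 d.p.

Market equilibrium (private): 54.80 + 1.16Q = 217.92 - 1.06Q → Q_m = 73.4775.
Social marginal cost = private MC + MEC = 72.54 + 2.50Q.
Set SMC = demand: 72.54 + 2.50Q = 217.92 - 1.06Q → Q* = 40.8371.
The welfare-loss triangle has base |Q_m − Q*| and height MEC(Q_m) (the vertical gap between SMC and demand is zero at Q* and MEC at Q_m).
DWL = ½ × 32.6404 × 116.1998 = 1896.4040.

DWL = 1896.40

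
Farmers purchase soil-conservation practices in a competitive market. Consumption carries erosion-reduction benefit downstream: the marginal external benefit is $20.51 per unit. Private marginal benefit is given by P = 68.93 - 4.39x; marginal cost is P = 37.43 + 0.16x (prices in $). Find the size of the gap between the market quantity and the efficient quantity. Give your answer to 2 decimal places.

4.51 units

Market equilibrium (private): 37.43 + 0.16x = 68.93 - 4.39x → x_m = 6.9231.
Social marginal benefit = demand + MEB = 89.44 - 4.39x.
Set SMB = MC: 89.44 - 4.39x = 37.43 + 0.16x → x* = 11.4308.
Gap = |6.9231 − 11.4308| = 4.5077.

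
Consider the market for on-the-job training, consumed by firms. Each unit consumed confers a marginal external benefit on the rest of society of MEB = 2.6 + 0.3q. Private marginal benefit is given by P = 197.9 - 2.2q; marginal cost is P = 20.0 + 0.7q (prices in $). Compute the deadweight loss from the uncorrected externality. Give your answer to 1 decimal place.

DWL = $84.8

Market equilibrium (private): 20.0 + 0.7q = 197.9 - 2.2q → q_m = 61.3448.
Social marginal benefit = demand + MEB = 200.5 - 1.9q.
Set SMB = MC: 200.5 - 1.9q = 20.0 + 0.7q → q* = 69.4231.
The welfare-loss triangle has base |q_m − q*| and height MEB(q_m) (the vertical gap between SMB and MC is zero at q* and MEB at q_m).
DWL = ½ × 8.0783 × 21.0034 = 84.8359.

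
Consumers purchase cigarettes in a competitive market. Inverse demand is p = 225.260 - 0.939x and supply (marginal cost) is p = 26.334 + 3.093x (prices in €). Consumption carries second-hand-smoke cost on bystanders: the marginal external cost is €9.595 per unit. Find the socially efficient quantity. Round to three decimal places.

Social marginal benefit = demand − MEC = 215.665 - 0.939x.
Set SMB = MC: 215.665 - 0.939x = 26.334 + 3.093x → x* = 46.9571.

x* = 46.957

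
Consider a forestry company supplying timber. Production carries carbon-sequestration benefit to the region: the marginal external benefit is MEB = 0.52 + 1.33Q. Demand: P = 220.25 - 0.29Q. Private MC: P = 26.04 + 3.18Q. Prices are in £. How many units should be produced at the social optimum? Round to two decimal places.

Q* = 91.00

Social marginal cost = private MC − MEB = 25.52 + 1.85Q.
Set SMC = demand: 25.52 + 1.85Q = 220.25 - 0.29Q → Q* = 90.9953.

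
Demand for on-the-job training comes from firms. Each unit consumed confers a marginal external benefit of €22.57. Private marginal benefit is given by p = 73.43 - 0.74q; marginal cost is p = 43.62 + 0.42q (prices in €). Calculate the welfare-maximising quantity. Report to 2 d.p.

Social marginal benefit = demand + MEB = 96.00 - 0.74q.
Set SMB = MC: 96.00 - 0.74q = 43.62 + 0.42q → q* = 45.1552.

q* = 45.16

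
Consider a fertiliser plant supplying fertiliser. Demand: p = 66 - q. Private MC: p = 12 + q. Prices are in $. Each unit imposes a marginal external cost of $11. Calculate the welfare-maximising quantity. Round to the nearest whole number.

Social marginal cost = private MC + MEC = 23 + q.
Set SMC = demand: 23 + q = 66 - q → q* = 21.5000.

q* = 22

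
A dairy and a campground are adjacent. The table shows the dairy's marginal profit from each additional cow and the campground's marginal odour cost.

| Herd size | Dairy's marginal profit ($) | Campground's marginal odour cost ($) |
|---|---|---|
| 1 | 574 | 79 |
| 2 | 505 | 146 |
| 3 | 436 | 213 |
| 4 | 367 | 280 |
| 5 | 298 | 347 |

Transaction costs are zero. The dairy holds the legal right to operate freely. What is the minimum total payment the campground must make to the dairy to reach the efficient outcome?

$298

Left alone the dairy would choose level 5 (marginal profit stays positive).
Efficient level: k* = 4 (marginal profit ≥ marginal odour cost through 4).
The campground must at least cover the dairy's forgone profit from cutting 5→4: 298 = 298.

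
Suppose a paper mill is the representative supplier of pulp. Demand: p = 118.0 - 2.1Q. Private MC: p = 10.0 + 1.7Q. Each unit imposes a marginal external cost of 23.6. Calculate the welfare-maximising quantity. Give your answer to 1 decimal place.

Q* = 22.2

Social marginal cost = private MC + MEC = 33.6 + 1.7Q.
Set SMC = demand: 33.6 + 1.7Q = 118.0 - 2.1Q → Q* = 22.2105.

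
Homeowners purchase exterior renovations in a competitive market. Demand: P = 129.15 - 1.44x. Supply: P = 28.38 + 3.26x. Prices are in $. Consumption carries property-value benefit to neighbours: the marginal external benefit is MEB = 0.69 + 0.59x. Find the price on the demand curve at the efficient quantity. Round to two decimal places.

P = $93.60

Social marginal benefit = demand + MEB = 129.84 - 0.85x.
Set SMB = MC: 129.84 - 0.85x = 28.38 + 3.26x → x* = 24.6861.
Consumer price on the demand curve at x*: 129.15 − 1.44×24.6861 = 93.6020.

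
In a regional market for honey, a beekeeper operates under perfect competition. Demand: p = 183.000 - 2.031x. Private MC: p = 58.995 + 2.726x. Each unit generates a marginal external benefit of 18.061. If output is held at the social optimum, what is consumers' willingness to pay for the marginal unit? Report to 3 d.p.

Social marginal cost = private MC − MEB = 40.934 + 2.726x.
Set SMC = demand: 40.934 + 2.726x = 183.000 - 2.031x → x* = 29.8646.
Consumer price on the demand curve at x*: 183.000 − 2.031×29.8646 = 122.3450.

P = 122.345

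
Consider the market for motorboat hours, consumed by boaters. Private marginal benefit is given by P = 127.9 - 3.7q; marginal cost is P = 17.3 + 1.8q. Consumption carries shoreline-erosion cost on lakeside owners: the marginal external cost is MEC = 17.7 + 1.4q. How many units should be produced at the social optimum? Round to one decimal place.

q* = 13.5

Social marginal benefit = demand − MEC = 110.2 - 5.1q.
Set SMB = MC: 110.2 - 5.1q = 17.3 + 1.8q → q* = 13.4638.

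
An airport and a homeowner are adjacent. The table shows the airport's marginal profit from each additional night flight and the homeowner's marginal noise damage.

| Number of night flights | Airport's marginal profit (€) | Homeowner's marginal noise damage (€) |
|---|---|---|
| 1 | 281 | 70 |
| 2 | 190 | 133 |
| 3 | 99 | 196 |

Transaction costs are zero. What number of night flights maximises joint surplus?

Bargaining reaches the level where marginal profit last exceeds marginal noise damage.
That holds through level 2 (190 ≥ 133) but not at 3 (99 < 196).

2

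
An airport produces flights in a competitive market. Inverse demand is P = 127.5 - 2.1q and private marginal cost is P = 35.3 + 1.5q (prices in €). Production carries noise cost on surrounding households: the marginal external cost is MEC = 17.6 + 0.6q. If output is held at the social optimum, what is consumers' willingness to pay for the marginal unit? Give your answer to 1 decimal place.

P = €90.2

Social marginal cost = private MC + MEC = 52.9 + 2.1q.
Set SMC = demand: 52.9 + 2.1q = 127.5 - 2.1q → q* = 17.7619.
Consumer price on the demand curve at q*: 127.5 − 2.1×17.7619 = 90.2000.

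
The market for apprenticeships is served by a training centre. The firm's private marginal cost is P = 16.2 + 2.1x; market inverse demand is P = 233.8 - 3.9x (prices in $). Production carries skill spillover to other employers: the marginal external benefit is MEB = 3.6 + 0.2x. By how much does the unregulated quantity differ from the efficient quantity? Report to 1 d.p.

Market equilibrium (private): 16.2 + 2.1x = 233.8 - 3.9x → x_m = 36.2667.
Social marginal cost = private MC − MEB = 12.6 + 1.9x.
Set SMC = demand: 12.6 + 1.9x = 233.8 - 3.9x → x* = 38.1379.
Gap = |36.2667 − 38.1379| = 1.8712.

1.9 units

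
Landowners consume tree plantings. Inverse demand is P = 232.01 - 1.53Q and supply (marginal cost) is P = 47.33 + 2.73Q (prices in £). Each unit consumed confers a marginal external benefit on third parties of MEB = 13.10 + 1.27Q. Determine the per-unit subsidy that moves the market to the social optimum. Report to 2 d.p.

subsidy = £97.11 per unit

Social marginal benefit = demand + MEB = 245.11 - 0.26Q.
Set SMB = MC: 245.11 - 0.26Q = 47.33 + 2.73Q → Q* = 66.1472.
The Pigouvian subsidy equals MEB at Q*: 13.10 + 1.27×66.1472 = 97.1069.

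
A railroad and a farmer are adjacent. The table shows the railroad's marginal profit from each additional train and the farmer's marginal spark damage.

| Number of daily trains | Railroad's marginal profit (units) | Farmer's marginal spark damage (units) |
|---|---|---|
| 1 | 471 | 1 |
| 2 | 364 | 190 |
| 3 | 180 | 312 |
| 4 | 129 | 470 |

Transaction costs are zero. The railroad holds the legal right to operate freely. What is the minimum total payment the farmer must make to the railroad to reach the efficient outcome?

309

Left alone the railroad would choose level 4 (marginal profit stays positive).
Efficient level: k* = 2 (marginal profit ≥ marginal spark damage through 2).
The farmer must at least cover the railroad's forgone profit from cutting 4→2: 180 + 129 = 309.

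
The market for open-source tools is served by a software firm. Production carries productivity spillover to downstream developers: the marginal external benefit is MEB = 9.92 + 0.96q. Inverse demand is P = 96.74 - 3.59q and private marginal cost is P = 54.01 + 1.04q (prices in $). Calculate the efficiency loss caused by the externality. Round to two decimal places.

DWL = $48.05

Market equilibrium (private): 54.01 + 1.04q = 96.74 - 3.59q → q_m = 9.2289.
Social marginal cost = private MC − MEB = 44.09 + 0.08q.
Set SMC = demand: 44.09 + 0.08q = 96.74 - 3.59q → q* = 14.3460.
The welfare-loss triangle has base |q_m − q*| and height MEB(q_m) (the vertical gap between SMC and demand is zero at q* and MEB at q_m).
DWL = ½ × 5.1171 × 18.7798 = 48.0491.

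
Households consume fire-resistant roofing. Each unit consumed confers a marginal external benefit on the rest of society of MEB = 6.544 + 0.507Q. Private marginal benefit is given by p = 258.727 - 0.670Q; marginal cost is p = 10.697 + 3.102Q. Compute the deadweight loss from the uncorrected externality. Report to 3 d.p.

DWL = 243.580

Market equilibrium (private): 10.697 + 3.102Q = 258.727 - 0.670Q → Q_m = 65.7556.
Social marginal benefit = demand + MEB = 265.271 - 0.163Q.
Set SMB = MC: 265.271 - 0.163Q = 10.697 + 3.102Q → Q* = 77.9706.
Height of the DWL triangle at Q_m is SMB(Q_m) − MC(Q_m) = MEB(Q_m) = 39.8821.
DWL = ½ × 12.2150 × 39.8821 = 243.5799.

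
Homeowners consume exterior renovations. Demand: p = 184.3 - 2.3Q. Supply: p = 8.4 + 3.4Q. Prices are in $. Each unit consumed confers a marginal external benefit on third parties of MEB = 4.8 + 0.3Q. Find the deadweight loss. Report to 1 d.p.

Market equilibrium (private): 8.4 + 3.4Q = 184.3 - 2.3Q → Q_m = 30.8596.
Social marginal benefit = demand + MEB = 189.1 - 2.0Q.
Set SMB = MC: 189.1 - 2.0Q = 8.4 + 3.4Q → Q* = 33.4630.
Height of the DWL triangle at Q_m is SMB(Q_m) − MC(Q_m) = MEB(Q_m) = 14.0579.
DWL = ½ × 2.6034 × 14.0579 = 18.2992.

DWL = $18.3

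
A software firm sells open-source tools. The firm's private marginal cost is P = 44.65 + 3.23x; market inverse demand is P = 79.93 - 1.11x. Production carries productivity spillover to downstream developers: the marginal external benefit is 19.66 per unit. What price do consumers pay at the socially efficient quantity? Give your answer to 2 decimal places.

P = 65.88

Social marginal cost = private MC − MEB = 24.99 + 3.23x.
Set SMC = demand: 24.99 + 3.23x = 79.93 - 1.11x → x* = 12.6590.
Consumer price on the demand curve at x*: 79.93 − 1.11×12.6590 = 65.8785.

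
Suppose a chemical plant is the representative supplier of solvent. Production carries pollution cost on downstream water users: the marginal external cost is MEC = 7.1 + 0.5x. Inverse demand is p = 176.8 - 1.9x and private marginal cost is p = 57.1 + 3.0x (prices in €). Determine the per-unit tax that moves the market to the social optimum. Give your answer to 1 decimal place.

Social marginal cost = private MC + MEC = 64.2 + 3.5x.
Set SMC = demand: 64.2 + 3.5x = 176.8 - 1.9x → x* = 20.8519.
The Pigouvian tax equals MEC at x*: 7.1 + 0.5×20.8519 = 17.5260.

tax = €17.5 per unit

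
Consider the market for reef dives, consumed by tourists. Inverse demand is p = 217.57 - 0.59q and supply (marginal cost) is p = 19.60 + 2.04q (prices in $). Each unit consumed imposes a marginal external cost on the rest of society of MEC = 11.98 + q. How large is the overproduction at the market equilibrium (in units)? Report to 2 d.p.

24.04 units

Market equilibrium (private): 19.60 + 2.04q = 217.57 - 0.59q → q_m = 75.2738.
Social marginal benefit = demand − MEC = 205.59 - 1.59q.
Set SMB = MC: 205.59 - 1.59q = 19.60 + 2.04q → q* = 51.2369.
Gap = |75.2738 − 51.2369| = 24.0369.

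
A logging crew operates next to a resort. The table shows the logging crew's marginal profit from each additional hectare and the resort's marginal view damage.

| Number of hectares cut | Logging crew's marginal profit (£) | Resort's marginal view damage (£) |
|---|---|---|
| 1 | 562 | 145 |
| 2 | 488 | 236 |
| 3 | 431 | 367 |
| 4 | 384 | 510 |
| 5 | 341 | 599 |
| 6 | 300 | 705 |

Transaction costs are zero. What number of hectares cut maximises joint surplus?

3

Bargaining reaches the level where marginal profit last exceeds marginal view damage.
That holds through level 3 (431 ≥ 367) but not at 4 (384 < 510).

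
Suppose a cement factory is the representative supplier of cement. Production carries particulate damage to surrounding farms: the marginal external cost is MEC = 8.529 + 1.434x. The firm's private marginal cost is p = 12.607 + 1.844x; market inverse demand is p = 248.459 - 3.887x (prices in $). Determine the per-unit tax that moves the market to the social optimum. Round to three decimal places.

tax = $54.025 per unit

Social marginal cost = private MC + MEC = 21.136 + 3.278x.
Set SMC = demand: 21.136 + 3.278x = 248.459 - 3.887x → x* = 31.7269.
The Pigouvian tax equals MEC at x*: 8.529 + 1.434×31.7269 = 54.0254.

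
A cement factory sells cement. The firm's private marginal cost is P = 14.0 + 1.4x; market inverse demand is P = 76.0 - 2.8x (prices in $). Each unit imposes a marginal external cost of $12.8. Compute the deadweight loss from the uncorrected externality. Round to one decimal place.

Market equilibrium (private): 14.0 + 1.4x = 76.0 - 2.8x → x_m = 14.7619.
Social marginal cost = private MC + MEC = 26.8 + 1.4x.
Set SMC = demand: 26.8 + 1.4x = 76.0 - 2.8x → x* = 11.7143.
Between x* and x_m the wedge SMC − demand runs linearly from 0 to MEC(x_m), so the loss is a triangle.
DWL = ½ × 3.0476 × 12.8000 = 19.5046.

DWL = $19.5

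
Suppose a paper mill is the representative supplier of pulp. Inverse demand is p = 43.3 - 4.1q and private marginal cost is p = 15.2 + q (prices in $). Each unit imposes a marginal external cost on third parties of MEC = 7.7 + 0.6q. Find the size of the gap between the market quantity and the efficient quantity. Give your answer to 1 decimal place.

1.9 units

Market equilibrium (private): 15.2 + q = 43.3 - 4.1q → q_m = 5.5098.
Social marginal cost = private MC + MEC = 22.9 + 1.6q.
Set SMC = demand: 22.9 + 1.6q = 43.3 - 4.1q → q* = 3.5789.
Gap = |5.5098 − 3.5789| = 1.9309.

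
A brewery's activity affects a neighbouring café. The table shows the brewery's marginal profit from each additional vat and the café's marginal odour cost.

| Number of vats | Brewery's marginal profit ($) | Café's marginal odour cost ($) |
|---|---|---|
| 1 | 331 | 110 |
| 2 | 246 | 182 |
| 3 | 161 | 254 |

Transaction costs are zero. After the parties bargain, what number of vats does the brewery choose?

2

Bargaining reaches the level where marginal profit last exceeds marginal odour cost.
That holds through level 2 (246 ≥ 182) but not at 3 (161 < 254).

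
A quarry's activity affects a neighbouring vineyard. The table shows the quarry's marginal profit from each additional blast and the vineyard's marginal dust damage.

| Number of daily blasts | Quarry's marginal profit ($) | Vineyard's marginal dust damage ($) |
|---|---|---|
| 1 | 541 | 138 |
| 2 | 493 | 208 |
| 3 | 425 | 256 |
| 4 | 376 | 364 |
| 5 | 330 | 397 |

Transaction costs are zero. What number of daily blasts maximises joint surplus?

4

Bargaining reaches the level where marginal profit last exceeds marginal dust damage.
That holds through level 4 (376 ≥ 364) but not at 5 (330 < 397).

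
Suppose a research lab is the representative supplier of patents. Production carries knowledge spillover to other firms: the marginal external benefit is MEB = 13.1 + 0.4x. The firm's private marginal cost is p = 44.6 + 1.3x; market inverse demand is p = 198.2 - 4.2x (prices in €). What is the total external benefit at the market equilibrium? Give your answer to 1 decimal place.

Market equilibrium (private): 44.6 + 1.3x = 198.2 - 4.2x → x_m = 27.9273.
Total external benefit = ∫₀^{x_m} (13.1 + 0.4x) dx = 13.1×27.9273 + ½×0.4×27.9273² = 521.8344.

€521.8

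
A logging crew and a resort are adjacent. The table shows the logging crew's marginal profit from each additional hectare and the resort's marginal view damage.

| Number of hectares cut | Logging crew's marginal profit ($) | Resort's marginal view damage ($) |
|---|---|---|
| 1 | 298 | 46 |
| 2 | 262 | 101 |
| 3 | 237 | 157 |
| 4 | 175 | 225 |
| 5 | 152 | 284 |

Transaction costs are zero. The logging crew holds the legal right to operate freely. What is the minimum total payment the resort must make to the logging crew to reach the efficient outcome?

Left alone the logging crew would choose level 5 (marginal profit stays positive).
Efficient level: k* = 3 (marginal profit ≥ marginal view damage through 3).
The resort must at least cover the logging crew's forgone profit from cutting 5→3: 175 + 152 = 327.

$327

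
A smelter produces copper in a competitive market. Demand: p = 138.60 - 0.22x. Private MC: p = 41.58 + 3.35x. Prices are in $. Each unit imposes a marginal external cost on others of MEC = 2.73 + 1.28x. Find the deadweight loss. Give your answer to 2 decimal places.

Market equilibrium (private): 41.58 + 3.35x = 138.60 - 0.22x → x_m = 27.1765.
Social marginal cost = private MC + MEC = 44.31 + 4.63x.
Set SMC = demand: 44.31 + 4.63x = 138.60 - 0.22x → x* = 19.4412.
The welfare-loss triangle has base |x_m − x*| and height MEC(x_m) (the vertical gap between SMC and demand is zero at x* and MEC at x_m).
DWL = ½ × 7.7353 × 37.5159 = 145.0984.

DWL = $145.10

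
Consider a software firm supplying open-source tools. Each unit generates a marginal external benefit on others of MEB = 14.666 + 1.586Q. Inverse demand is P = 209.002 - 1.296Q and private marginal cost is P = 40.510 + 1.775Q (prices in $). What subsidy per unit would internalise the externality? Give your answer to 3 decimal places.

subsidy = $210.281 per unit

Social marginal cost = private MC − MEB = 25.844 + 0.189Q.
Set SMC = demand: 25.844 + 0.189Q = 209.002 - 1.296Q → Q* = 123.3387.
The Pigouvian subsidy equals MEB at Q*: 14.666 + 1.586×123.3387 = 210.2812.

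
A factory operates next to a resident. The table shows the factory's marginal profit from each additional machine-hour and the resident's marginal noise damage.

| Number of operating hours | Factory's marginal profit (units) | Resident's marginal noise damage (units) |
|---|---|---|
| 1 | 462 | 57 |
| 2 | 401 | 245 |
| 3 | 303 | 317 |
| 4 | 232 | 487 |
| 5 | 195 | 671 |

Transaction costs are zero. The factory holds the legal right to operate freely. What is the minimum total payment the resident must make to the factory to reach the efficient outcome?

730

Left alone the factory would choose level 5 (marginal profit stays positive).
Efficient level: k* = 2 (marginal profit ≥ marginal noise damage through 2).
The resident must at least cover the factory's forgone profit from cutting 5→2: 303 + 232 + 195 = 730.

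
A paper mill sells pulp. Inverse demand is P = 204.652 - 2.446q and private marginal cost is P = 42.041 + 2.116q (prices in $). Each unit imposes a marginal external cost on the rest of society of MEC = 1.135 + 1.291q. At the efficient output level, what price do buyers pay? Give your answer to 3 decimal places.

Social marginal cost = private MC + MEC = 43.176 + 3.407q.
Set SMC = demand: 43.176 + 3.407q = 204.652 - 2.446q → q* = 27.5886.
Consumer price on the demand curve at q*: 204.652 − 2.446×27.5886 = 137.1703.

P = $137.170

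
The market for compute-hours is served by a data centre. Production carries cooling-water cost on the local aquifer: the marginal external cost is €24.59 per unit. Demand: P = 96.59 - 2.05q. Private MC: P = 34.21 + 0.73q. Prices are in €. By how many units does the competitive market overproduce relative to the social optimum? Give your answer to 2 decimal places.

Market equilibrium (private): 34.21 + 0.73q = 96.59 - 2.05q → q_m = 22.4388.
Social marginal cost = private MC + MEC = 58.80 + 0.73q.
Set SMC = demand: 58.80 + 0.73q = 96.59 - 2.05q → q* = 13.5935.
Gap = |22.4388 − 13.5935| = 8.8453.

8.85 units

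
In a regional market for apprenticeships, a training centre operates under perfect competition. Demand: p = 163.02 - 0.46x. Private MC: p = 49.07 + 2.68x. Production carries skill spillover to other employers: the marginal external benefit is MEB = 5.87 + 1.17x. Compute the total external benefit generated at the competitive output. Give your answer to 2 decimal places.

Market equilibrium (private): 49.07 + 2.68x = 163.02 - 0.46x → x_m = 36.2898.
Total external benefit = ∫₀^{x_m} (5.87 + 1.17x) dx = 5.87×36.2898 + ½×1.17×36.2898² = 983.4366.

983.44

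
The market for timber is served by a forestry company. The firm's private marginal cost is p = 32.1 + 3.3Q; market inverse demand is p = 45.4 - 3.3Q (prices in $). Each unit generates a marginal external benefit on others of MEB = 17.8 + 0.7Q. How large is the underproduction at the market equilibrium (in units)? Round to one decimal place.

Market equilibrium (private): 32.1 + 3.3Q = 45.4 - 3.3Q → Q_m = 2.0152.
Social marginal cost = private MC − MEB = 14.3 + 2.6Q.
Set SMC = demand: 14.3 + 2.6Q = 45.4 - 3.3Q → Q* = 5.2712.
Gap = |2.0152 − 5.2712| = 3.2560.

3.3 units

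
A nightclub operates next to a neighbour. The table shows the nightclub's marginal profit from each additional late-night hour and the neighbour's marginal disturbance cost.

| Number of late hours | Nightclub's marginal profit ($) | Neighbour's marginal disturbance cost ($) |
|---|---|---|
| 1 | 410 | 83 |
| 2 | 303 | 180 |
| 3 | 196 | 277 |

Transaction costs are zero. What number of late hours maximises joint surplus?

Bargaining reaches the level where marginal profit last exceeds marginal disturbance cost.
That holds through level 2 (303 ≥ 180) but not at 3 (196 < 277).

2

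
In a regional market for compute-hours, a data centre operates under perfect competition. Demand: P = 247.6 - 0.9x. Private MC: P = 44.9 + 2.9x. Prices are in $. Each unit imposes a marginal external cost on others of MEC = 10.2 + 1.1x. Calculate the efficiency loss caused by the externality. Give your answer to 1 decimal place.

DWL = $484.1

Market equilibrium (private): 44.9 + 2.9x = 247.6 - 0.9x → x_m = 53.3421.
Social marginal cost = private MC + MEC = 55.1 + 4.0x.
Set SMC = demand: 55.1 + 4.0x = 247.6 - 0.9x → x* = 39.2857.
The loss is the area between SMC and demand from x* to x_m; with linear curves that's a triangle of height MEC(x_m).
DWL = ½ × 14.0564 × 68.8763 = 484.0764.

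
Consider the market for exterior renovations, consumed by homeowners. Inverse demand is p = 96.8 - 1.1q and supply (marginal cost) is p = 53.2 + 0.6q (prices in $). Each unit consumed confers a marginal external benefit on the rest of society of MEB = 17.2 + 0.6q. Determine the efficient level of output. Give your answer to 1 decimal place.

Social marginal benefit = demand + MEB = 114.0 - 0.5q.
Set SMB = MC: 114.0 - 0.5q = 53.2 + 0.6q → q* = 55.2727.

q* = 55.3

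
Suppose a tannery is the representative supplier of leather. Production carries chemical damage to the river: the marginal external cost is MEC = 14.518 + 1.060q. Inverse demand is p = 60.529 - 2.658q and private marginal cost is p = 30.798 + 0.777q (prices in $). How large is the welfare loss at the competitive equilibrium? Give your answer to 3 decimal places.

DWL = $62.441

Market equilibrium (private): 30.798 + 0.777q = 60.529 - 2.658q → q_m = 8.6553.
Social marginal cost = private MC + MEC = 45.316 + 1.837q.
Set SMC = demand: 45.316 + 1.837q = 60.529 - 2.658q → q* = 3.3844.
The welfare-loss triangle has base |q_m − q*| and height MEC(q_m) (the vertical gap between SMC and demand is zero at q* and MEC at q_m).
DWL = ½ × 5.2709 × 23.6926 = 62.4407.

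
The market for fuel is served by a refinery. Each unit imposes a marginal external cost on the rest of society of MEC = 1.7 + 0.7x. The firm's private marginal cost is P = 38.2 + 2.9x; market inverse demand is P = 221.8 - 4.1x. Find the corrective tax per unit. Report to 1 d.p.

Social marginal cost = private MC + MEC = 39.9 + 3.6x.
Set SMC = demand: 39.9 + 3.6x = 221.8 - 4.1x → x* = 23.6234.
The Pigouvian tax equals MEC at x*: 1.7 + 0.7×23.6234 = 18.2364.

tax = 18.2 per unit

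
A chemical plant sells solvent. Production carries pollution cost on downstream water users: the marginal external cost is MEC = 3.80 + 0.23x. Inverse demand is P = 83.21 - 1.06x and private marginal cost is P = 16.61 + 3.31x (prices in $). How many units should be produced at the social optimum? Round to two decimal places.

Social marginal cost = private MC + MEC = 20.41 + 3.54x.
Set SMC = demand: 20.41 + 3.54x = 83.21 - 1.06x → x* = 13.6522.

x* = 13.65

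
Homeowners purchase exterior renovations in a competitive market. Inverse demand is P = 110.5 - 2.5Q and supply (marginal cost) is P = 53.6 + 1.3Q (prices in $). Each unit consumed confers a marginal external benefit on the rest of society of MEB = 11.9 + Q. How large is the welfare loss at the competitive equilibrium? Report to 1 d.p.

Market equilibrium (private): 53.6 + 1.3Q = 110.5 - 2.5Q → Q_m = 14.9737.
Social marginal benefit = demand + MEB = 122.4 - 1.5Q.
Set SMB = MC: 122.4 - 1.5Q = 53.6 + 1.3Q → Q* = 24.5714.
The loss is the area between SMB and MC from Q* to Q_m; with linear curves that's a triangle of height MEB(Q_m).
DWL = ½ × 9.5977 × 26.8737 = 128.9629.

DWL = $129.0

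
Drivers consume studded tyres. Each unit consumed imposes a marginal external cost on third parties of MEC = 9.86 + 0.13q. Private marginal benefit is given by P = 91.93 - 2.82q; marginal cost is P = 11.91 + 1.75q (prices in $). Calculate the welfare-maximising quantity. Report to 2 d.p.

q* = 14.93

Social marginal benefit = demand − MEC = 82.07 - 2.95q.
Set SMB = MC: 82.07 - 2.95q = 11.91 + 1.75q → q* = 14.9277.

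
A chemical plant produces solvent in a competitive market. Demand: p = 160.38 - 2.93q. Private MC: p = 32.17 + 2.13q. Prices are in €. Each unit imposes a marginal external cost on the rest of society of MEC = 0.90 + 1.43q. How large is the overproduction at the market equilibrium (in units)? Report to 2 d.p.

5.72 units

Market equilibrium (private): 32.17 + 2.13q = 160.38 - 2.93q → q_m = 25.3379.
Social marginal cost = private MC + MEC = 33.07 + 3.56q.
Set SMC = demand: 33.07 + 3.56q = 160.38 - 2.93q → q* = 19.6163.
Gap = |25.3379 − 19.6163| = 5.7216.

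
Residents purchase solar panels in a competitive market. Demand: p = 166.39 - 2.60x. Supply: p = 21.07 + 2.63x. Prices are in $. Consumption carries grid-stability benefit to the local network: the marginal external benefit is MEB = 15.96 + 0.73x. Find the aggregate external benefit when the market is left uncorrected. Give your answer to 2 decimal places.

Market equilibrium (private): 21.07 + 2.63x = 166.39 - 2.60x → x_m = 27.7859.
Total external benefit = ∫₀^{x_m} (15.96 + 0.73x) dx = 15.96×27.7859 + ½×0.73×27.7859² = 725.2635.

$725.26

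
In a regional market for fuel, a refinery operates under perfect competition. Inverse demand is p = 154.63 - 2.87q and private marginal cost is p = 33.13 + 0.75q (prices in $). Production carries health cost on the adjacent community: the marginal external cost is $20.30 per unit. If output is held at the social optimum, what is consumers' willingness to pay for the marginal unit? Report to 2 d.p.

P = $74.40

Social marginal cost = private MC + MEC = 53.43 + 0.75q.
Set SMC = demand: 53.43 + 0.75q = 154.63 - 2.87q → q* = 27.9558.
Consumer price on the demand curve at q*: 154.63 − 2.87×27.9558 = 74.3969.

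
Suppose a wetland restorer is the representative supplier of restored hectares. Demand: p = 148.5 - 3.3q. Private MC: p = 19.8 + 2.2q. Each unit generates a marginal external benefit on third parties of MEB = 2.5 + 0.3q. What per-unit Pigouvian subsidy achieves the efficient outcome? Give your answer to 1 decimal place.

subsidy = 10.1 per unit

Social marginal cost = private MC − MEB = 17.3 + 1.9q.
Set SMC = demand: 17.3 + 1.9q = 148.5 - 3.3q → q* = 25.2308.
The Pigouvian subsidy equals MEB at q*: 2.5 + 0.3×25.2308 = 10.0692.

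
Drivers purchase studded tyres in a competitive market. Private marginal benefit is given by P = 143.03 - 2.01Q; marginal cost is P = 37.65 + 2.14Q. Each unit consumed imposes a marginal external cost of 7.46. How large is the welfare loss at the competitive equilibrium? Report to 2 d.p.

DWL = 6.71

Market equilibrium (private): 37.65 + 2.14Q = 143.03 - 2.01Q → Q_m = 25.3928.
Social marginal benefit = demand − MEC = 135.57 - 2.01Q.
Set SMB = MC: 135.57 - 2.01Q = 37.65 + 2.14Q → Q* = 23.5952.
Height of the DWL triangle at Q_m is MC(Q_m) − SMB(Q_m) = MEC(Q_m) = 7.4600.
DWL = ½ × 1.7976 × 7.4600 = 6.7050.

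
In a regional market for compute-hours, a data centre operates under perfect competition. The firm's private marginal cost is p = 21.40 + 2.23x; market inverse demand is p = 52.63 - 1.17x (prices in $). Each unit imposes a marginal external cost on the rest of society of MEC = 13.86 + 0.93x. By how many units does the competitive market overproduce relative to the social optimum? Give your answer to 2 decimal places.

5.17 units

Market equilibrium (private): 21.40 + 2.23x = 52.63 - 1.17x → x_m = 9.1853.
Social marginal cost = private MC + MEC = 35.26 + 3.16x.
Set SMC = demand: 35.26 + 3.16x = 52.63 - 1.17x → x* = 4.0115.
Gap = |9.1853 − 4.0115| = 5.1738.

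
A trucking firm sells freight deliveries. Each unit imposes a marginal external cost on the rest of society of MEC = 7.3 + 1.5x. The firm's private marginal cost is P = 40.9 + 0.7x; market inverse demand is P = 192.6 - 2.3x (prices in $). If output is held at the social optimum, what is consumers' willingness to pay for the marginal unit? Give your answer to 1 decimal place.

P = $118.8

Social marginal cost = private MC + MEC = 48.2 + 2.2x.
Set SMC = demand: 48.2 + 2.2x = 192.6 - 2.3x → x* = 32.0889.
Consumer price on the demand curve at x*: 192.6 − 2.3×32.0889 = 118.7955.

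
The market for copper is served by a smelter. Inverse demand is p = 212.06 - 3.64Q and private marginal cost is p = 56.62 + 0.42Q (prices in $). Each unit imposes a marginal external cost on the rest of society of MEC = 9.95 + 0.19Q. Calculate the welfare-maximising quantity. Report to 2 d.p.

Q* = 34.23

Social marginal cost = private MC + MEC = 66.57 + 0.61Q.
Set SMC = demand: 66.57 + 0.61Q = 212.06 - 3.64Q → Q* = 34.2329.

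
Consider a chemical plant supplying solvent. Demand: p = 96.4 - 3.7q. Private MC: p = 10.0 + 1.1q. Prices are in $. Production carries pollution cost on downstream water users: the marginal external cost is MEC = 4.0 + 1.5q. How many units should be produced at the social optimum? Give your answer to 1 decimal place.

q* = 13.1

Social marginal cost = private MC + MEC = 14.0 + 2.6q.
Set SMC = demand: 14.0 + 2.6q = 96.4 - 3.7q → q* = 13.0794.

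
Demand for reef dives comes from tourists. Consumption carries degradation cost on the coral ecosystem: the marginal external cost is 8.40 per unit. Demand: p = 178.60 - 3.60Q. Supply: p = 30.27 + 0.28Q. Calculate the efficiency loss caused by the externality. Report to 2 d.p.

Market equilibrium (private): 30.27 + 0.28Q = 178.60 - 3.60Q → Q_m = 38.2294.
Social marginal benefit = demand − MEC = 170.20 - 3.60Q.
Set SMB = MC: 170.20 - 3.60Q = 30.27 + 0.28Q → Q* = 36.0644.
The loss is the area between SMB and MC from Q* to Q_m; with linear curves that's a triangle of height MEC(Q_m).
DWL = ½ × 2.1650 × 8.4000 = 9.0930.

DWL = 9.09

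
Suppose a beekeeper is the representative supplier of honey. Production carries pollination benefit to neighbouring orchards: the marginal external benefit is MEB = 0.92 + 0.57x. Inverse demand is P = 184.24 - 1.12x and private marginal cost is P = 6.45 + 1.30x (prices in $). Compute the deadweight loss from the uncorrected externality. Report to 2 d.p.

DWL = $495.00

Market equilibrium (private): 6.45 + 1.30x = 184.24 - 1.12x → x_m = 73.4669.
Social marginal cost = private MC − MEB = 5.53 + 0.73x.
Set SMC = demand: 5.53 + 0.73x = 184.24 - 1.12x → x* = 96.6000.
The loss is the area between SMC and demand from x* to x_m; with linear curves that's a triangle of height MEB(x_m).
DWL = ½ × 23.1331 × 42.7962 = 495.0044.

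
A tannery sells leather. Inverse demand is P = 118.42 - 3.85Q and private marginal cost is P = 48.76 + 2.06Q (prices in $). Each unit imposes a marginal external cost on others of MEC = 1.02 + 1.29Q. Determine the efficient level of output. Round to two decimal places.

Social marginal cost = private MC + MEC = 49.78 + 3.35Q.
Set SMC = demand: 49.78 + 3.35Q = 118.42 - 3.85Q → Q* = 9.5333.

Q* = 9.53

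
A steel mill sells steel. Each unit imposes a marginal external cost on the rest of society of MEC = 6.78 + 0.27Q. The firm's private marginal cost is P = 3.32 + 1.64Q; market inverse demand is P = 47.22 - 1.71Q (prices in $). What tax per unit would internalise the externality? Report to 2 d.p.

Social marginal cost = private MC + MEC = 10.10 + 1.91Q.
Set SMC = demand: 10.10 + 1.91Q = 47.22 - 1.71Q → Q* = 10.2541.
The Pigouvian tax equals MEC at Q*: 6.78 + 0.27×10.2541 = 9.5486.

tax = $9.55 per unit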